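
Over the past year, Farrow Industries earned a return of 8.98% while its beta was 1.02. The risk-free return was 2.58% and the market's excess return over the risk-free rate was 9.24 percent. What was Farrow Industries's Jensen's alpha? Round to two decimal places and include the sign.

-3.02%

CAPM benchmark = R_f + β(R_m − R_f) = 2.58% + 1.02 × 9.24% = 12.0048%
α = actual − benchmark = 8.98% − 12.0048% = -3.02%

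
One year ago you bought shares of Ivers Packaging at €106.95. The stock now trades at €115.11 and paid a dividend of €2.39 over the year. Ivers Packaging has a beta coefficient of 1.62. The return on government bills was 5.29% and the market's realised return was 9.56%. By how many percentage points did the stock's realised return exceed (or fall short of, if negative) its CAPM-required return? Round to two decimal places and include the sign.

Realised HPR = (P1 + D1 − P0) / P0 = (115.11 + 2.39 − 106.95) / 106.95 = 10.55 / 106.95 = 9.8644%
MRP = 9.56% − 5.29% = 4.27%
CAPM required = R_f + β·MRP = 5.29% + 1.62 × 4.27% = 12.2074%
α = realised − required = 9.8644% − 12.2074% = -2.34%

-2.34%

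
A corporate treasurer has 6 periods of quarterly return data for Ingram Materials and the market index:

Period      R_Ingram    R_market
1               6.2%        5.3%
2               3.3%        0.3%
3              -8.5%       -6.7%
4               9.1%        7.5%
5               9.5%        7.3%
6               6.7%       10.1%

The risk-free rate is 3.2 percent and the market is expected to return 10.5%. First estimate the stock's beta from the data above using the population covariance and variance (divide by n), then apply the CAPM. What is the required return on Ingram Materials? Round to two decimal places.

10.56%

Mean R_i = (6.2 + 3.3 − 8.5 + 9.1 + 9.5 + 6.7) / 6 = 4.3833%
Mean R_m = (5.3 + 0.3 − 6.7 + 7.5 + 7.3 + 10.1) / 6 = 3.9667%
Σ(R_i − R̄_i)(R_m − R̄_m) = 191.7467  ⇒  Cov = 191.7467 / 6 = 31.9578
Σ(R_m − R̄_m)² = 190.2133  ⇒  Var(R_m) = 190.2133 / 6 = 31.7022
β = Cov / Var(R_m) = 31.9578 / 31.7022 = 1.0081
MRP = 10.5% − 3.2% = 7.30%
E(R) = R_f + β × MRP = 3.2% + 1.0081 × 7.3% = 10.56%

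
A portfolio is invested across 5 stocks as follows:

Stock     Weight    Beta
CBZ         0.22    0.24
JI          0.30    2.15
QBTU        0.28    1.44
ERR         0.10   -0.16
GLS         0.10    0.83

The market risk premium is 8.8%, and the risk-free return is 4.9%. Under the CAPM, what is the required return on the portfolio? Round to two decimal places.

β_P = Σ w_i β_i = 0.22×0.24 + 0.30×2.15 + 0.28×1.44 + 0.10×-0.16 + 0.10×0.83 = 1.1680
E(R_P) = R_f + β_P × MRP = 4.9% + 1.1680 × 8.8% = 15.18%

15.18%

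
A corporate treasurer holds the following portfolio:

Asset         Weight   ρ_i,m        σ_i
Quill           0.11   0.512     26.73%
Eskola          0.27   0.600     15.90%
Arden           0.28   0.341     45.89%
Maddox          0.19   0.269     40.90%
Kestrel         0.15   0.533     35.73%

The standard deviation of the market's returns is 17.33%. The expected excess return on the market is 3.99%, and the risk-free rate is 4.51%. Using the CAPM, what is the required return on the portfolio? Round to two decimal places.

β_Quill = 0.512 × 26.73% / 17.33% = 0.7897
β_Eskola = 0.600 × 15.90% / 17.33% = 0.5505
β_Arden = 0.341 × 45.89% / 17.33% = 0.9030
β_Maddox = 0.269 × 40.90% / 17.33% = 0.6349
β_Kestrel = 0.533 × 35.73% / 17.33% = 1.0989
β_P = Σ w_i β_i = 0.11×0.7897 + 0.27×0.5505 + 0.28×0.9030 + 0.19×0.6349 + 0.15×1.0989 = 0.7738
E(R_P) = R_f + β_P × MRP = 4.51% + 0.7738 × 3.99% = 7.60%

7.60%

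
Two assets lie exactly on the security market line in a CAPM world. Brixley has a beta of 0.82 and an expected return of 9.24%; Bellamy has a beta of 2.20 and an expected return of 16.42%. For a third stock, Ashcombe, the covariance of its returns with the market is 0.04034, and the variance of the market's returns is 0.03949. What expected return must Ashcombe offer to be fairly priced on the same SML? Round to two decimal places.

MRP = (16.42% − 9.24%) / (2.20 − 0.82) = 5.2029%
R_f = 9.24% − 0.82 × 5.2029% = 4.9736%
β_Ashcombe = Cov / Var(R_m) = 0.04034 / 0.03949 = 1.0215
E(R_Ashcombe) = R_f + β × MRP = 4.9736% + 1.0215 × 5.2029% = 10.29%

10.29%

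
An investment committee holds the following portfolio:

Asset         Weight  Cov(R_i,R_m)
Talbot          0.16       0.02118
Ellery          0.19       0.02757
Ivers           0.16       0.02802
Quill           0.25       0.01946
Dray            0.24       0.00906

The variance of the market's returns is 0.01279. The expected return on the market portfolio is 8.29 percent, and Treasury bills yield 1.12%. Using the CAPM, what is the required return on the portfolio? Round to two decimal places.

β_Talbot = 0.02118 / 0.01279 = 1.6560
β_Ellery = 0.02757 / 0.01279 = 2.1556
β_Ivers = 0.02802 / 0.01279 = 2.1908
β_Quill = 0.01946 / 0.01279 = 1.5215
β_Dray = 0.00906 / 0.01279 = 0.7084
β_P = Σ w_i β_i = 0.16×1.6560 + 0.19×2.1556 + 0.16×2.1908 + 0.25×1.5215 + 0.24×0.7084 = 1.5754
MRP = 8.29% − 1.12% = 7.17%
E(R_P) = R_f + β_P × MRP = 1.12% + 1.5754 × 7.17% = 12.42%

12.42%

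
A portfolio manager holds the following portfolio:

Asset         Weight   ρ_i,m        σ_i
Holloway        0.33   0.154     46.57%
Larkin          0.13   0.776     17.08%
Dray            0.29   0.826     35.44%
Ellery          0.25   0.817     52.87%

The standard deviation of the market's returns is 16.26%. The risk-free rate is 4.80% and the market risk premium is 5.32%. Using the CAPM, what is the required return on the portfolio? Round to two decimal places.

β_Holloway = 0.154 × 46.57% / 16.26% = 0.4411
β_Larkin = 0.776 × 17.08% / 16.26% = 0.8151
β_Dray = 0.826 × 35.44% / 16.26% = 1.8003
β_Ellery = 0.817 × 52.87% / 16.26% = 2.6565
β_P = Σ w_i β_i = 0.33×0.4411 + 0.13×0.8151 + 0.29×1.8003 + 0.25×2.6565 = 1.4377
E(R_P) = R_f + β_P × MRP = 4.80% + 1.4377 × 5.32% = 12.45%

12.45%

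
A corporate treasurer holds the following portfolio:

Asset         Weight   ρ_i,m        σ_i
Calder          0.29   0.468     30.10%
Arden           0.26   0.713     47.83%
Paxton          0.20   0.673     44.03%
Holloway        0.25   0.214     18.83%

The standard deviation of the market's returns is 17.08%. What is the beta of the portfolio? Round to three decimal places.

1.164

β_Calder = 0.468 × 30.10% / 17.08% = 0.8248
β_Arden = 0.713 × 47.83% / 17.08% = 1.9967
β_Paxton = 0.673 × 44.03% / 17.08% = 1.7349
β_Holloway = 0.214 × 18.83% / 17.08% = 0.2359
β_P = Σ w_i β_i = 0.29×0.8248 + 0.26×1.9967 + 0.20×1.7349 + 0.25×0.2359 = 1.1643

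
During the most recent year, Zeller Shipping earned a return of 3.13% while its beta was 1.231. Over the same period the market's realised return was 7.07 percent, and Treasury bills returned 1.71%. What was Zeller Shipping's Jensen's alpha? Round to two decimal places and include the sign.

-5.18%

Market excess return = 7.07% − 1.71% = 5.36%
CAPM benchmark = R_f + β(R_m − R_f) = 1.71% + 1.231 × 5.36% = 8.30816%
α = actual − benchmark = 3.13% − 8.30816% = -5.18%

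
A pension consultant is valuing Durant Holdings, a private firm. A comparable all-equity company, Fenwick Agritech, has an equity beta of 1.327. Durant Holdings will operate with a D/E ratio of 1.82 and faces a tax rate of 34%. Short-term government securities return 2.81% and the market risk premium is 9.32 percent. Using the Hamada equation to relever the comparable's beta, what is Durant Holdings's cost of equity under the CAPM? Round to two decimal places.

β_L = β_U × [1 + (1 − t)(D/E)] = 1.327 × [1 + (1 − 0.34) × 1.82]
    = 1.327 × [1 + 0.66 × 1.82] = 1.327 × 2.2012 = 2.9210
E(R) = R_f + β_L × MRP = 2.81% + 2.9210 × 9.32% = 30.03%

30.03%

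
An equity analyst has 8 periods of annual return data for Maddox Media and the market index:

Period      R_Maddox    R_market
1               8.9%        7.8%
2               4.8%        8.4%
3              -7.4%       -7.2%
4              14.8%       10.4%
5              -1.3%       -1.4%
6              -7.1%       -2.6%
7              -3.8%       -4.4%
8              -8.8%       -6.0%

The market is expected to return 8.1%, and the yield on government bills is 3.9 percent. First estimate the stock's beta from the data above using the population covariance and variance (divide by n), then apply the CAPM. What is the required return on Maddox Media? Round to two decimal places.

8.75%

Mean R_i = (8.9 + 4.8 − 7.4 + 14.8 − 1.3 − 7.1 − 3.8 − 8.8) / 8 = 0.0125%
Mean R_m = (7.8 + 8.4 − 7.2 + 10.4 − 1.4 − 2.6 − 4.4 − 6.0) / 8 = 0.6250%
Σ(R_i − R̄_i)(R_m − R̄_m) = 406.6775  ⇒  Cov = 406.6775 / 8 = 50.8347
Σ(R_m − R̄_m)² = 352.3550  ⇒  Var(R_m) = 352.3550 / 8 = 44.0444
β = Cov / Var(R_m) = 50.8347 / 44.0444 = 1.1542
MRP = 8.1% − 3.9% = 4.20%
E(R) = R_f + β × MRP = 3.9% + 1.1542 × 4.2% = 8.75%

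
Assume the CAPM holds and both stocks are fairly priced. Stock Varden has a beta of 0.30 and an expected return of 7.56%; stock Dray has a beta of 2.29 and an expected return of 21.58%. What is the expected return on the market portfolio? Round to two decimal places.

12.49%

Both satisfy E(R) = R_f + β·MRP, so the slope of the SML is
MRP = (21.58% − 7.56%) / (2.29 − 0.30) = 14.02% / 1.99 = 7.0452%
R_f = E(R_Varden) − β_Varden·MRP = 7.56% − 0.30 × 7.0452% = 5.4464%
E(R_m) = R_f + MRP = 5.4464% + 7.0452% = 12.49%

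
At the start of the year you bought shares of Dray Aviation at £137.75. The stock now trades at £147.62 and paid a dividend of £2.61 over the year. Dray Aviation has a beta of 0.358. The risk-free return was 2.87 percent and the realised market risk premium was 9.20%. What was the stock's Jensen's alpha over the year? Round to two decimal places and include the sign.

Realised HPR = (P1 + D1 − P0) / P0 = (147.62 + 2.61 − 137.75) / 137.75 = 12.48 / 137.75 = 9.0599%
CAPM required = R_f + β·MRP = 2.87% + 0.358 × 9.20% = 6.16360%
α = realised − required = 9.0599% − 6.16360% = +2.90%

+2.90%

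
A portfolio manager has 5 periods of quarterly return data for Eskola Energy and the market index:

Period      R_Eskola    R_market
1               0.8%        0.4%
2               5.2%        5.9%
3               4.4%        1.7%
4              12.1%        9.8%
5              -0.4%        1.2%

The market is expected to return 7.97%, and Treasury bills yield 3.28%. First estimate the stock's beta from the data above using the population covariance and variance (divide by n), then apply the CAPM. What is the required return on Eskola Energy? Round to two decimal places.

Mean R_i = (0.8 + 5.2 + 4.4 + 12.1 − 0.4) / 5 = 4.4200%
Mean R_m = (0.4 + 5.9 + 1.7 + 9.8 + 1.2) / 5 = 3.8000%
Σ(R_i − R̄_i)(R_m − R̄_m) = 72.6000  ⇒  Cov = 72.6000 / 5 = 14.5200
Σ(R_m − R̄_m)² = 63.1400  ⇒  Var(R_m) = 63.1400 / 5 = 12.6280
β = Cov / Var(R_m) = 14.5200 / 12.6280 = 1.1498
MRP = 7.97% − 3.28% = 4.69%
E(R) = R_f + β × MRP = 3.28% + 1.1498 × 4.69% = 8.67%

8.67%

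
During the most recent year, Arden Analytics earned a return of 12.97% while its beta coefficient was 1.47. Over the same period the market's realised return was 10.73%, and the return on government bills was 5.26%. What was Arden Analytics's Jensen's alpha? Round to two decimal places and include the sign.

Market excess return = 10.73% − 5.26% = 5.47%
CAPM benchmark = R_f + β(R_m − R_f) = 5.26% + 1.47 × 5.47% = 13.3009%
α = actual − benchmark = 12.97% − 13.3009% = -0.33%

-0.33%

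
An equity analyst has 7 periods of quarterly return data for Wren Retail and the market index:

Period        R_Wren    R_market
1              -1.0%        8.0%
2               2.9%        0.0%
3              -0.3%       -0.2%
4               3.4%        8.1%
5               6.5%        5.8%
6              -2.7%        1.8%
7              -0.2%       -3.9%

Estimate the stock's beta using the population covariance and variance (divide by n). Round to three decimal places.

Mean R_i = (-1.0 + 2.9 − 0.3 + 3.4 + 6.5 − 2.7 − 0.2) / 7 = 1.2286%
Mean R_m = (8.0 + 0.0 − 0.2 + 8.1 + 5.8 + 1.8 − 3.9) / 7 = 2.8000%
Σ(R_i − R̄_i)(R_m − R̄_m) = 29.1400  ⇒  Cov = 29.1400 / 7 = 4.1629
Σ(R_m − R̄_m)² = 126.8600  ⇒  Var(R_m) = 126.8600 / 7 = 18.1229
β = Cov / Var(R_m) = 4.1629 / 18.1229 = 0.2297

0.230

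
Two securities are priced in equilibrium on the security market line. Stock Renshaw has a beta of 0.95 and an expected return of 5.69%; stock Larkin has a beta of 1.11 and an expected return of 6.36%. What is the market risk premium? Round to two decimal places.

4.19%

Both satisfy E(R) = R_f + β·MRP, so the slope of the SML is
MRP = (6.36% − 5.69%) / (1.11 − 0.95) = 0.67% / 0.16 = 4.1875%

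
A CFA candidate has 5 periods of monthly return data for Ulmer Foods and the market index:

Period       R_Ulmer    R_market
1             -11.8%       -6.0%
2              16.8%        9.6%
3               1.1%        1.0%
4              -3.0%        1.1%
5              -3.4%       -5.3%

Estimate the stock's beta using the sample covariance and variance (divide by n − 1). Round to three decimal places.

1.565

Mean R_i = (-11.8 + 16.8 + 1.1 − 3.0 − 3.4) / 5 = -0.0600%
Mean R_m = (-6.0 + 9.6 + 1.0 + 1.1 − 5.3) / 5 = 0.0800%
Σ(R_i − R̄_i)(R_m − R̄_m) = 247.9240  ⇒  Cov = 247.9240 / 4 = 61.9810
Σ(R_m − R̄_m)² = 158.4280  ⇒  Var(R_m) = 158.4280 / 4 = 39.6070
β = Cov / Var(R_m) = 61.9810 / 39.6070 = 1.5649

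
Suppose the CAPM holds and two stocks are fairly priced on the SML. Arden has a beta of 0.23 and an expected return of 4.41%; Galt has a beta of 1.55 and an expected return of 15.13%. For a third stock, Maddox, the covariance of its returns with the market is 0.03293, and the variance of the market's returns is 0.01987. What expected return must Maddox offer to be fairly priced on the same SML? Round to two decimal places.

16.00%

MRP = (15.13% − 4.41%) / (1.55 − 0.23) = 8.1212%
R_f = 4.41% − 0.23 × 8.1212% = 2.5421%
β_Maddox = Cov / Var(R_m) = 0.03293 / 0.01987 = 1.6573
E(R_Maddox) = R_f + β × MRP = 2.5421% + 1.6573 × 8.1212% = 16.00%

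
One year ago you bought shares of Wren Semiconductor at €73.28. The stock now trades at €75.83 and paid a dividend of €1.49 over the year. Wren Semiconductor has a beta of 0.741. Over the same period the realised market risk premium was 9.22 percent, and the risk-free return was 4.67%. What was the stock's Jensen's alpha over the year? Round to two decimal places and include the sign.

Realised HPR = (P1 + D1 − P0) / P0 = (75.83 + 1.49 − 73.28) / 73.28 = 4.04 / 73.28 = 5.5131%
CAPM required = R_f + β·MRP = 4.67% + 0.741 × 9.22% = 11.50202%
α = realised − required = 5.5131% − 11.50202% = -5.99%

-5.99%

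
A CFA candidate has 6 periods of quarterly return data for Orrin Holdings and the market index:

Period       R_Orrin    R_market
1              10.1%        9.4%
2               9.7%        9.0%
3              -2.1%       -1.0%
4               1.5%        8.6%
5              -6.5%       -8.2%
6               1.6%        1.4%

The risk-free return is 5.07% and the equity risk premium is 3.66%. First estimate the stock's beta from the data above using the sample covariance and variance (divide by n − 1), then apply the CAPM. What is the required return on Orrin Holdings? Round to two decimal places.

Mean R_i = (10.1 + 9.7 − 2.1 + 1.5 − 6.5 + 1.6) / 6 = 2.3833%
Mean R_m = (9.4 + 9.0 − 1.0 + 8.6 − 8.2 + 1.4) / 6 = 3.2000%
Σ(R_i − R̄_i)(R_m − R̄_m) = 207.0200  ⇒  Cov = 207.0200 / 5 = 41.4040
Σ(R_m − R̄_m)² = 252.0800  ⇒  Var(R_m) = 252.0800 / 5 = 50.4160
β = Cov / Var(R_m) = 41.4040 / 50.4160 = 0.8212
E(R) = R_f + β × MRP = 5.07% + 0.8212 × 3.66% = 8.08%

8.08%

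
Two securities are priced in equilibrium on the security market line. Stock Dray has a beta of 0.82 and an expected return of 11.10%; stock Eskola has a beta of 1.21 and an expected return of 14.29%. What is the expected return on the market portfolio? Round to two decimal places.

Both satisfy E(R) = R_f + β·MRP, so the slope of the SML is
MRP = (14.29% − 11.10%) / (1.21 − 0.82) = 3.19% / 0.39 = 8.1795%
R_f = E(R_Dray) − β_Dray·MRP = 11.10% − 0.82 × 8.1795% = 4.3928%
E(R_m) = R_f + MRP = 4.3928% + 8.1795% = 12.57%

12.57%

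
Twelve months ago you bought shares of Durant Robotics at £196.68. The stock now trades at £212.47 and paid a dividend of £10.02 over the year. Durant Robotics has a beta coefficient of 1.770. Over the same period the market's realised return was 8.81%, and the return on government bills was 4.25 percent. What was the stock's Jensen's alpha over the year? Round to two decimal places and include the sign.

+0.80%

Realised HPR = (P1 + D1 − P0) / P0 = (212.47 + 10.02 − 196.68) / 196.68 = 25.81 / 196.68 = 13.1228%
MRP = 8.81% − 4.25% = 4.56%
CAPM required = R_f + β·MRP = 4.25% + 1.770 × 4.56% = 12.32120%
α = realised − required = 13.1228% − 12.32120% = +0.80%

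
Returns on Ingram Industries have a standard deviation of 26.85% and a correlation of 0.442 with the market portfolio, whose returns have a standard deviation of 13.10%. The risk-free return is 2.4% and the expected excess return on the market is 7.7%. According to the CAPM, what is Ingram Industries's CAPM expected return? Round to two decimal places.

9.38%

β = ρ × σ_i / σ_m = 0.442 × 26.85% / 13.10% = 0.9059
E(R) = 2.4% + 0.9059 × 7.7% = 9.38%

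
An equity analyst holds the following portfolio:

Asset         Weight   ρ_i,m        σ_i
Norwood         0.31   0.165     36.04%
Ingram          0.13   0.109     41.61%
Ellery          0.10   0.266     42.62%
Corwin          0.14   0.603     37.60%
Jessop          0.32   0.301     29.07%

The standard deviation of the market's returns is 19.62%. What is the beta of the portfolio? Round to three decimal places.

0.486

β_Norwood = 0.165 × 36.04% / 19.62% = 0.3031
β_Ingram = 0.109 × 41.61% / 19.62% = 0.2312
β_Ellery = 0.266 × 42.62% / 19.62% = 0.5778
β_Corwin = 0.603 × 37.60% / 19.62% = 1.1556
β_Jessop = 0.301 × 29.07% / 19.62% = 0.4460
β_P = Σ w_i β_i = 0.31×0.3031 + 0.13×0.2312 + 0.10×0.5778 + 0.14×1.1556 + 0.32×0.4460 = 0.4863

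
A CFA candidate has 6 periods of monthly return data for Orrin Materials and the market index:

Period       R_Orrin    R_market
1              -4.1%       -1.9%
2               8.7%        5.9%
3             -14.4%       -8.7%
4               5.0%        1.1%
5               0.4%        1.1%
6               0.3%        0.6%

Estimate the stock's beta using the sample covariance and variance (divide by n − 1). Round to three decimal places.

Mean R_i = (-4.1 + 8.7 − 14.4 + 5.0 + 0.4 + 0.3) / 6 = -0.6833%
Mean R_m = (-1.9 + 5.9 − 8.7 + 1.1 + 1.1 + 0.6) / 6 = -0.3167%
Σ(R_i − R̄_i)(R_m − R̄_m) = 189.2217  ⇒  Cov = 189.2217 / 5 = 37.8443
Σ(R_m − R̄_m)² = 116.2883  ⇒  Var(R_m) = 116.2883 / 5 = 23.2577
β = Cov / Var(R_m) = 37.8443 / 23.2577 = 1.6272

1.627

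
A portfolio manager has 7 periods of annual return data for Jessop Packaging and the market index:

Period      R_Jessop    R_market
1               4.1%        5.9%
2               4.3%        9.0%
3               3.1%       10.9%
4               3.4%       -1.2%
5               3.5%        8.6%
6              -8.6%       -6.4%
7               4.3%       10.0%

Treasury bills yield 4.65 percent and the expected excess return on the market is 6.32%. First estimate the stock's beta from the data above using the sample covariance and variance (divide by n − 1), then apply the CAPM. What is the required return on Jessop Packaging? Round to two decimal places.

8.25%

Mean R_i = (4.1 + 4.3 + 3.1 + 3.4 + 3.5 − 8.6 + 4.3) / 7 = 2.0143%
Mean R_m = (5.9 + 9.0 + 10.9 − 1.2 + 8.6 − 6.4 + 10.0) / 7 = 5.2571%
Σ(R_i − R̄_i)(R_m − R̄_m) = 146.6143  ⇒  Cov = 146.6143 / 6 = 24.4357
Σ(R_m − R̄_m)² = 257.5171  ⇒  Var(R_m) = 257.5171 / 6 = 42.9195
β = Cov / Var(R_m) = 24.4357 / 42.9195 = 0.5693
E(R) = R_f + β × MRP = 4.65% + 0.5693 × 6.32% = 8.25%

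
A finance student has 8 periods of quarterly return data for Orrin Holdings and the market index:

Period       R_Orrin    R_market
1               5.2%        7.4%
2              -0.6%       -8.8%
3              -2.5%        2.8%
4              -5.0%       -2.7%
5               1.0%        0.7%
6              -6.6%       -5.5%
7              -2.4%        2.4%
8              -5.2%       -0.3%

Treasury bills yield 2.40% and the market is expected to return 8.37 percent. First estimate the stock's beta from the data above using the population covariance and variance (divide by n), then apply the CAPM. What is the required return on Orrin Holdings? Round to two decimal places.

4.86%

Mean R_i = (5.2 − 0.6 − 2.5 − 5.0 + 1.0 − 6.6 − 2.4 − 5.2) / 8 = -2.0125%
Mean R_m = (7.4 − 8.8 + 2.8 − 2.7 + 0.7 − 5.5 + 2.4 − 0.3) / 8 = -0.5000%
Σ(R_i − R̄_i)(R_m − R̄_m) = 75.0100  ⇒  Cov = 75.0100 / 8 = 9.3763
Σ(R_m − R̄_m)² = 181.9200  ⇒  Var(R_m) = 181.9200 / 8 = 22.7400
β = Cov / Var(R_m) = 9.3763 / 22.7400 = 0.4123
MRP = 8.37% − 2.40% = 5.97%
E(R) = R_f + β × MRP = 2.40% + 0.4123 × 5.97% = 4.86%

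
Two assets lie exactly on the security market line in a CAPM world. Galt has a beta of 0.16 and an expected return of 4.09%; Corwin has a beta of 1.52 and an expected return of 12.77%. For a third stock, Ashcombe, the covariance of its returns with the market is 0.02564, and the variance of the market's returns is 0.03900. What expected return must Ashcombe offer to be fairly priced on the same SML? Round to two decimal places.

MRP = (12.77% − 4.09%) / (1.52 − 0.16) = 6.3824%
R_f = 4.09% − 0.16 × 6.3824% = 3.0688%
β_Ashcombe = Cov / Var(R_m) = 0.02564 / 0.03900 = 0.6574
E(R_Ashcombe) = R_f + β × MRP = 3.0688% + 0.6574 × 6.3824% = 7.26%

7.26%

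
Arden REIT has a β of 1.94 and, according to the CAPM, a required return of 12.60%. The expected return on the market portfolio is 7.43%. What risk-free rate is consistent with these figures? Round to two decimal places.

E(R) = R_f + β(E(R_m) − R_f) = R_f(1 − β) + β·E(R_m)
12.60% = R_f × (1 − 1.94) + 1.94 × 7.43%
12.60% = R_f × -0.94 + 14.4142%
R_f = (12.60% − 14.4142%) / -0.94 = 1.93%

1.93%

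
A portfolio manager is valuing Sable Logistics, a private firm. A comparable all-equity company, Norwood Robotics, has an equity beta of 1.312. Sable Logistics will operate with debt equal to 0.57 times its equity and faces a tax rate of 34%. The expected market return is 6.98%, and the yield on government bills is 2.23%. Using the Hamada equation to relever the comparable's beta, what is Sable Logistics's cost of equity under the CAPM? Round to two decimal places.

10.81%

β_L = β_U × [1 + (1 − t)(D/E)] = 1.312 × [1 + (1 − 0.34) × 0.57]
    = 1.312 × [1 + 0.66 × 0.57] = 1.312 × 1.3762 = 1.8056
MRP = 6.98% − 2.23% = 4.75%
E(R) = R_f + β_L × MRP = 2.23% + 1.8056 × 4.75% = 10.81%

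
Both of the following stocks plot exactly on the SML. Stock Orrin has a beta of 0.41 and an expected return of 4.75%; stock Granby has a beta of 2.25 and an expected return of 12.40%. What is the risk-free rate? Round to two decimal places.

Both satisfy E(R) = R_f + β·MRP, so the slope of the SML is
MRP = (12.40% − 4.75%) / (2.25 − 0.41) = 7.65% / 1.84 = 4.1576%
R_f = E(R_Orrin) − β_Orrin·MRP = 4.75% − 0.41 × 4.1576% = 3.0454%

3.05%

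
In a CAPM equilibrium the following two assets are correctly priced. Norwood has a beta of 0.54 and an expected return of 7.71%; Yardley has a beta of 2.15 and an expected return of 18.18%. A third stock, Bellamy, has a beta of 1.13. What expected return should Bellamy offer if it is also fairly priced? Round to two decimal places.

11.55%

MRP (SML slope) = (18.18% − 7.71%) / (2.15 − 0.54) = 10.47% / 1.61 = 6.5031%
R_f (intercept) = 7.71% − 0.54 × 6.5031% = 4.1983%
E(R_Bellamy) = R_f + β × MRP = 4.1983% + 1.13 × 6.5031% = 11.55%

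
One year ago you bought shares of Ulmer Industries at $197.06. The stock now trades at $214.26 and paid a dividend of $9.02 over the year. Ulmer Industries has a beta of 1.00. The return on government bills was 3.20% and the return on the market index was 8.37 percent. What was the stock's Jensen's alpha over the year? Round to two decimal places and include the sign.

Realised HPR = (P1 + D1 − P0) / P0 = (214.26 + 9.02 − 197.06) / 197.06 = 26.22 / 197.06 = 13.3056%
MRP = 8.37% − 3.20% = 5.17%
CAPM required = R_f + β·MRP = 3.20% + 1.00 × 5.17% = 8.3700%
α = realised − required = 13.3056% − 8.3700% = +4.94%

+4.94%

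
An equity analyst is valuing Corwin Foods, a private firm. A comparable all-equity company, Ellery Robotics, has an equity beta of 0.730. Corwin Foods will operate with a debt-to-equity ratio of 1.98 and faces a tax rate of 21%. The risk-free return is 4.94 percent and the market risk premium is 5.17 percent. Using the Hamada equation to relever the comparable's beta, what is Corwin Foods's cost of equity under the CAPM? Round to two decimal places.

14.62%

β_L = β_U × [1 + (1 − t)(D/E)] = 0.730 × [1 + (1 − 0.21) × 1.98]
    = 0.730 × [1 + 0.79 × 1.98] = 0.730 × 2.5642 = 1.8719
E(R) = R_f + β_L × MRP = 4.94% + 1.8719 × 5.17% = 14.62%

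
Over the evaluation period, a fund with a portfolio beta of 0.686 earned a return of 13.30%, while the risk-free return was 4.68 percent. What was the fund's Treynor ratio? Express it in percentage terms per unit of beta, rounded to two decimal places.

Treynor = (R_P − R_f) / β_P = (13.30% − 4.68%) / 0.6860 = 8.62% / 0.6860 = 12.57%

12.57%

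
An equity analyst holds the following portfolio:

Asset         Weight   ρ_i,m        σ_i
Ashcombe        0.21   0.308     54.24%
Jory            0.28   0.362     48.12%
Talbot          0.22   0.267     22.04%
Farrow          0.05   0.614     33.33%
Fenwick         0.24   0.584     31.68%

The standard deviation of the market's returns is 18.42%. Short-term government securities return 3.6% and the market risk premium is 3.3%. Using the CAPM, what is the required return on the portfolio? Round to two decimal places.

β_Ashcombe = 0.308 × 54.24% / 18.42% = 0.9069
β_Jory = 0.362 × 48.12% / 18.42% = 0.9457
β_Talbot = 0.267 × 22.04% / 18.42% = 0.3195
β_Farrow = 0.614 × 33.33% / 18.42% = 1.1110
β_Fenwick = 0.584 × 31.68% / 18.42% = 1.0044
β_P = Σ w_i β_i = 0.21×0.9069 + 0.28×0.9457 + 0.22×0.3195 + 0.05×1.1110 + 0.24×1.0044 = 0.8221
E(R_P) = R_f + β_P × MRP = 3.6% + 0.8221 × 3.3% = 6.31%

6.31%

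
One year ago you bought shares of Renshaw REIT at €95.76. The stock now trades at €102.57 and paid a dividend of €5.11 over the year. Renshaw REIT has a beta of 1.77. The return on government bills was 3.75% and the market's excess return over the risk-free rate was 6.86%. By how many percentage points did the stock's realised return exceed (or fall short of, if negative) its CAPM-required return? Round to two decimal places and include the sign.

Realised HPR = (P1 + D1 − P0) / P0 = (102.57 + 5.11 − 95.76) / 95.76 = 11.92 / 95.76 = 12.4478%
CAPM required = R_f + β·MRP = 3.75% + 1.77 × 6.86% = 15.8922%
α = realised − required = 12.4478% − 15.8922% = -3.44%

-3.44%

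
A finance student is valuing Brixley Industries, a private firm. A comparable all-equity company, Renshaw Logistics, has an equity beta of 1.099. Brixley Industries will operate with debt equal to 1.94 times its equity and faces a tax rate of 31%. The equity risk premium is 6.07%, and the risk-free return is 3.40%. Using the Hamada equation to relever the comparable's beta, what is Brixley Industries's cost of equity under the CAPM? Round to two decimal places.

19.00%

β_L = β_U × [1 + (1 − t)(D/E)] = 1.099 × [1 + (1 − 0.31) × 1.94]
    = 1.099 × [1 + 0.69 × 1.94] = 1.099 × 2.3386 = 2.5701
E(R) = R_f + β_L × MRP = 3.40% + 2.5701 × 6.07% = 19.00%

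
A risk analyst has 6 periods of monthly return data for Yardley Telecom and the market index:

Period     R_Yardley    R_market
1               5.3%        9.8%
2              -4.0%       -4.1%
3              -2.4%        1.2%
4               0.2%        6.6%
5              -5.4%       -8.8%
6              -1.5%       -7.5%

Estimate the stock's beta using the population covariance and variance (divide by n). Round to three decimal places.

Mean R_i = (5.3 − 4.0 − 2.4 + 0.2 − 5.4 − 1.5) / 6 = -1.3000%
Mean R_m = (9.8 − 4.1 + 1.2 + 6.6 − 8.8 − 7.5) / 6 = -0.4667%
Σ(R_i − R̄_i)(R_m − R̄_m) = 121.9100  ⇒  Cov = 121.9100 / 6 = 20.3183
Σ(R_m − R̄_m)² = 290.2333  ⇒  Var(R_m) = 290.2333 / 6 = 48.3722
β = Cov / Var(R_m) = 20.3183 / 48.3722 = 0.4200

0.420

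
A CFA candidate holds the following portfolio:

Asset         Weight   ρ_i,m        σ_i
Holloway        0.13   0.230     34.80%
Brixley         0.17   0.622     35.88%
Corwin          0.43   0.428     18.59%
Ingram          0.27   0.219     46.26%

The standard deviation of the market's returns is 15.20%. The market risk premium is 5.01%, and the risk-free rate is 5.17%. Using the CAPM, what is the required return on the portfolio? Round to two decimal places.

8.79%

β_Holloway = 0.230 × 34.80% / 15.20% = 0.5266
β_Brixley = 0.622 × 35.88% / 15.20% = 1.4682
β_Corwin = 0.428 × 18.59% / 15.20% = 0.5235
β_Ingram = 0.219 × 46.26% / 15.20% = 0.6665
β_P = Σ w_i β_i = 0.13×0.5266 + 0.17×1.4682 + 0.43×0.5235 + 0.27×0.6665 = 0.7231
E(R_P) = R_f + β_P × MRP = 5.17% + 0.7231 × 5.01% = 8.79%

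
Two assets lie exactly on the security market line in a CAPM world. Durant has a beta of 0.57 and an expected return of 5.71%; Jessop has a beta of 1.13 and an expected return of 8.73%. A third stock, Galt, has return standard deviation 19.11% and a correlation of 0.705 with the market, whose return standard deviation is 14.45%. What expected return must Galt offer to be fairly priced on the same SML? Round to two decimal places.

MRP = (8.73% − 5.71%) / (1.13 − 0.57) = 5.3929%
R_f = 5.71% − 0.57 × 5.3929% = 2.6360%
β_Galt = ρ·σ_i/σ_m = 0.705 × 19.11 / 14.45 = 0.9324
E(R_Galt) = R_f + β × MRP = 2.6360% + 0.9324 × 5.3929% = 7.66%

7.66%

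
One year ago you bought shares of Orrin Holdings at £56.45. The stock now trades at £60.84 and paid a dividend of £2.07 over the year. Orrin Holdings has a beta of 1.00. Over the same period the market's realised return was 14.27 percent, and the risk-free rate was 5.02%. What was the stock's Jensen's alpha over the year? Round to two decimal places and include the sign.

Realised HPR = (P1 + D1 − P0) / P0 = (60.84 + 2.07 − 56.45) / 56.45 = 6.46 / 56.45 = 11.4438%
MRP = 14.27% − 5.02% = 9.25%
CAPM required = R_f + β·MRP = 5.02% + 1.00 × 9.25% = 14.2700%
α = realised − required = 11.4438% − 14.2700% = -2.83%

-2.83%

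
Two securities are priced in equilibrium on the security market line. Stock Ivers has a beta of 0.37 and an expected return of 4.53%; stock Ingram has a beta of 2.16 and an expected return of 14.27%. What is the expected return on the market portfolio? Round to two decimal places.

7.96%

Both satisfy E(R) = R_f + β·MRP, so the slope of the SML is
MRP = (14.27% − 4.53%) / (2.16 − 0.37) = 9.74% / 1.79 = 5.4413%
R_f = E(R_Ivers) − β_Ivers·MRP = 4.53% − 0.37 × 5.4413% = 2.5167%
E(R_m) = R_f + MRP = 2.5167% + 5.4413% = 7.96%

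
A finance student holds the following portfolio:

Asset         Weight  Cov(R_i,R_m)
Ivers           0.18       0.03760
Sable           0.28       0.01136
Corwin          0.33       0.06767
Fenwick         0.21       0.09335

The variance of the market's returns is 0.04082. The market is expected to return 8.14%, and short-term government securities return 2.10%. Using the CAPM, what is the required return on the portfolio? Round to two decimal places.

β_Ivers = 0.03760 / 0.04082 = 0.9211
β_Sable = 0.01136 / 0.04082 = 0.2783
β_Corwin = 0.06767 / 0.04082 = 1.6578
β_Fenwick = 0.09335 / 0.04082 = 2.2869
β_P = Σ w_i β_i = 0.18×0.9211 + 0.28×0.2783 + 0.33×1.6578 + 0.21×2.2869 = 1.2710
MRP = 8.14% − 2.10% = 6.04%
E(R_P) = R_f + β_P × MRP = 2.10% + 1.2710 × 6.04% = 9.78%

9.78%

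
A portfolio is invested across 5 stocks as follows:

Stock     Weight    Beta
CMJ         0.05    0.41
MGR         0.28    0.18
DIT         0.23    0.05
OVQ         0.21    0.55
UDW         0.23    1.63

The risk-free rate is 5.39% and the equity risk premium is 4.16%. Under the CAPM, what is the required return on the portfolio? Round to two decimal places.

7.77%

β_P = Σ w_i β_i = 0.05×0.41 + 0.28×0.18 + 0.23×0.05 + 0.21×0.55 + 0.23×1.63 = 0.5728
E(R_P) = R_f + β_P × MRP = 5.39% + 0.5728 × 4.16% = 7.77%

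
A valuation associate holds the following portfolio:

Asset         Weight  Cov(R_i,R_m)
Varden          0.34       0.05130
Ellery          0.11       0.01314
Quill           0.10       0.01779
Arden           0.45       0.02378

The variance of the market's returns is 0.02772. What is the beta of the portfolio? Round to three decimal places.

β_Varden = 0.05130 / 0.02772 = 1.8506
β_Ellery = 0.01314 / 0.02772 = 0.4740
β_Quill = 0.01779 / 0.02772 = 0.6418
β_Arden = 0.02378 / 0.02772 = 0.8579
β_P = Σ w_i β_i = 0.34×1.8506 + 0.11×0.4740 + 0.10×0.6418 + 0.45×0.8579 = 1.1316

1.132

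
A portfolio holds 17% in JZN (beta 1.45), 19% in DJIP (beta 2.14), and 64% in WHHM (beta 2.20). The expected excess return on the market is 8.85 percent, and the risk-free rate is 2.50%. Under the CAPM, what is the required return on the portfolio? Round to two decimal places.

β_P = Σ w_i β_i = 0.17×1.45 + 0.19×2.14 + 0.64×2.20 = 2.0611
E(R_P) = R_f + β_P × MRP = 2.50% + 2.0611 × 8.85% = 20.74%

20.74%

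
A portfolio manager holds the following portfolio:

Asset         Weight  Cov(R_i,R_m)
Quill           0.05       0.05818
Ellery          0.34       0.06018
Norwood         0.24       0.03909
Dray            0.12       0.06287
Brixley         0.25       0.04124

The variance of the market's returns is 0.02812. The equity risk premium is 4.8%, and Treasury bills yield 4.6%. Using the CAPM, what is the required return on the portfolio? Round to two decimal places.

13.24%

β_Quill = 0.05818 / 0.02812 = 2.0690
β_Ellery = 0.06018 / 0.02812 = 2.1401
β_Norwood = 0.03909 / 0.02812 = 1.3901
β_Dray = 0.06287 / 0.02812 = 2.2358
β_Brixley = 0.04124 / 0.02812 = 1.4666
β_P = Σ w_i β_i = 0.05×2.0690 + 0.34×2.1401 + 0.24×1.3901 + 0.12×2.2358 + 0.25×1.4666 = 1.7997
E(R_P) = R_f + β_P × MRP = 4.6% + 1.7997 × 4.8% = 13.24%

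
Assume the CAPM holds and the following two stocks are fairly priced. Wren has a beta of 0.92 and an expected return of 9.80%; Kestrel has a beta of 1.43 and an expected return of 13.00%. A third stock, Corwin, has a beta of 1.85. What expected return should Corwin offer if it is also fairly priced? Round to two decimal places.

15.64%

MRP (SML slope) = (13.00% − 9.80%) / (1.43 − 0.92) = 3.20% / 0.51 = 6.2745%
R_f (intercept) = 9.80% − 0.92 × 6.2745% = 4.0275%
E(R_Corwin) = R_f + β × MRP = 4.0275% + 1.85 × 6.2745% = 15.64%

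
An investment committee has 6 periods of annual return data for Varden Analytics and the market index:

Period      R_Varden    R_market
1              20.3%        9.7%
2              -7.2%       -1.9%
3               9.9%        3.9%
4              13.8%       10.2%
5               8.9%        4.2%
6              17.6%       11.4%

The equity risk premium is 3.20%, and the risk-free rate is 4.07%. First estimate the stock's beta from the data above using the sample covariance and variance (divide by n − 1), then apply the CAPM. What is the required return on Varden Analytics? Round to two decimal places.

9.78%

Mean R_i = (20.3 − 7.2 + 9.9 + 13.8 + 8.9 + 17.6) / 6 = 10.5500%
Mean R_m = (9.7 − 1.9 + 3.9 + 10.2 + 4.2 + 11.4) / 6 = 6.2500%
Σ(R_i − R̄_i)(R_m − R̄_m) = 232.3550  ⇒  Cov = 232.3550 / 5 = 46.4710
Σ(R_m − R̄_m)² = 130.1750  ⇒  Var(R_m) = 130.1750 / 5 = 26.0350
β = Cov / Var(R_m) = 46.4710 / 26.0350 = 1.7849
E(R) = R_f + β × MRP = 4.07% + 1.7849 × 3.20% = 9.78%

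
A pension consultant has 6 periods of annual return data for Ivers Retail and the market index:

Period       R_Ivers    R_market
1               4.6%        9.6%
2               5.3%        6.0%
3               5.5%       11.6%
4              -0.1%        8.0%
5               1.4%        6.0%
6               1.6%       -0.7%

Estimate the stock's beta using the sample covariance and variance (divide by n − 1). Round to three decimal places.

Mean R_i = (4.6 + 5.3 + 5.5 − 0.1 + 1.4 + 1.6) / 6 = 3.0500%
Mean R_m = (9.6 + 6.0 + 11.6 + 8.0 + 6.0 − 0.7) / 6 = 6.7500%
Σ(R_i − R̄_i)(R_m − R̄_m) = 22.7150  ⇒  Cov = 22.7150 / 5 = 4.5430
Σ(R_m − R̄_m)² = 89.8350  ⇒  Var(R_m) = 89.8350 / 5 = 17.9670
β = Cov / Var(R_m) = 4.5430 / 17.9670 = 0.2529

0.253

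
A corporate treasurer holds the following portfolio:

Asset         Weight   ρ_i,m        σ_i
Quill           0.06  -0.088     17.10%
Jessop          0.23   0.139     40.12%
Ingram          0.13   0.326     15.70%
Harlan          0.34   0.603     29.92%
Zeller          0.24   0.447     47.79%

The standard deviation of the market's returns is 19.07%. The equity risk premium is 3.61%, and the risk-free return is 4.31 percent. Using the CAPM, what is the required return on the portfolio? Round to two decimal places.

6.79%

β_Quill = -0.088 × 17.10% / 19.07% = -0.0789
β_Jessop = 0.139 × 40.12% / 19.07% = 0.2924
β_Ingram = 0.326 × 15.70% / 19.07% = 0.2684
β_Harlan = 0.603 × 29.92% / 19.07% = 0.9461
β_Zeller = 0.447 × 47.79% / 19.07% = 1.1202
β_P = Σ w_i β_i = 0.06×-0.0789 + 0.23×0.2924 + 0.13×0.2684 + 0.34×0.9461 + 0.24×1.1202 = 0.6879
E(R_P) = R_f + β_P × MRP = 4.31% + 0.6879 × 3.61% = 6.79%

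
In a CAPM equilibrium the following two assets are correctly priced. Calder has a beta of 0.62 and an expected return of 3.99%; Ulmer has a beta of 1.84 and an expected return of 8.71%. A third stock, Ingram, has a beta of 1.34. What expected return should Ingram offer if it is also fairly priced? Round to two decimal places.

MRP (SML slope) = (8.71% − 3.99%) / (1.84 − 0.62) = 4.72% / 1.22 = 3.8689%
R_f (intercept) = 3.99% − 0.62 × 3.8689% = 1.5913%
E(R_Ingram) = R_f + β × MRP = 1.5913% + 1.34 × 3.8689% = 6.78%

6.78%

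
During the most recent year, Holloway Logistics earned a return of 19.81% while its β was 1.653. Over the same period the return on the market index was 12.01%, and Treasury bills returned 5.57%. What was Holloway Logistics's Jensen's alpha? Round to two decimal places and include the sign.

Market excess return = 12.01% − 5.57% = 6.44%
CAPM benchmark = R_f + β(R_m − R_f) = 5.57% + 1.653 × 6.44% = 16.21532%
α = actual − benchmark = 19.81% − 16.21532% = +3.59%

+3.59%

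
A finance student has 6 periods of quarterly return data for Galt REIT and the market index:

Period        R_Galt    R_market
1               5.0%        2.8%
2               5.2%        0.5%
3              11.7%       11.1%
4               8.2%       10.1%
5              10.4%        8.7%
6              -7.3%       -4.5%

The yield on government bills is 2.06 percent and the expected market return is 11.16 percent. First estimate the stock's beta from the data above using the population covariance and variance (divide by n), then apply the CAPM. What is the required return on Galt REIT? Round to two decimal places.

Mean R_i = (5.0 + 5.2 + 11.7 + 8.2 + 10.4 − 7.3) / 6 = 5.5333%
Mean R_m = (2.8 + 0.5 + 11.1 + 10.1 + 8.7 − 4.5) / 6 = 4.7833%
Σ(R_i − R̄_i)(R_m − R̄_m) = 193.8133  ⇒  Cov = 193.8133 / 6 = 32.3022
Σ(R_m − R̄_m)² = 191.9683  ⇒  Var(R_m) = 191.9683 / 6 = 31.9947
β = Cov / Var(R_m) = 32.3022 / 31.9947 = 1.0096
MRP = 11.16% − 2.06% = 9.10%
E(R) = R_f + β × MRP = 2.06% + 1.0096 × 9.10% = 11.25%

11.25%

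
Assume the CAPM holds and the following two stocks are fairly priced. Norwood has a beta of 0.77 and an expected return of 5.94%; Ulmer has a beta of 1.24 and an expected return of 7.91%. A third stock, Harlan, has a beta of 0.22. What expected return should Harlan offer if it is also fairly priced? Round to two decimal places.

MRP (SML slope) = (7.91% − 5.94%) / (1.24 − 0.77) = 1.97% / 0.47 = 4.1915%
R_f (intercept) = 5.94% − 0.77 × 4.1915% = 2.7125%
E(R_Harlan) = R_f + β × MRP = 2.7125% + 0.22 × 4.1915% = 3.63%

3.63%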